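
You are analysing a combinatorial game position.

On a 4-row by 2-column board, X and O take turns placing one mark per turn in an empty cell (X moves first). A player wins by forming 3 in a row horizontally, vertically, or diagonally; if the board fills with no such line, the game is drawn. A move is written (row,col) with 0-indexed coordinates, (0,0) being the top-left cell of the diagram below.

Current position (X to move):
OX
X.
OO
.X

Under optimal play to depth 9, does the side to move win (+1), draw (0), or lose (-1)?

value(OX/X./OO/.X, X) = 0

ply 1, X at OX/X./OO/.X | (1,1)=+0→OX/XX/OO/.X*; (3,0)=+0→OX/X./OO/XX
ply 2, O at OX/XX/OO/.X | (3,0)=+0→OX/XX/OO/OX*
ply 3: OX/XX/OO/OX is terminal +0 (X); from OX/X./OO/.X depth 9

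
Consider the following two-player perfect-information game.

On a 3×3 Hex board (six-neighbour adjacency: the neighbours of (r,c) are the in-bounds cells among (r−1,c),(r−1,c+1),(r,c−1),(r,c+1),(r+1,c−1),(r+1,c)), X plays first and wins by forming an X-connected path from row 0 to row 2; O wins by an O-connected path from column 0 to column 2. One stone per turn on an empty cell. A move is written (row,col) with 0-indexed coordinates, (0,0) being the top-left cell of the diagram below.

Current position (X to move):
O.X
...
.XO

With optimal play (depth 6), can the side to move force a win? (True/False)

[O.X/.../.XO] X move#1: (0,1):+1/OXX/.../.XO*, (1,0):+1/O.X/X../.XO, (1,1):+1/O.X/.X./.XO, (1,2):+1/O.X/..X/.XO, (2,0):+1/O.X/.../XXO
[OXX/.../.XO] O move#2: (1,0):-1/OXX/O../.XO*, (1,1):-1/OXX/.O./.XO, (1,2):-1/OXX/..O/.XO, (2,0):-1/OXX/.../OXO
[OXX/O../.XO] X move#3: (1,1):+1/OXX/OX./.XO*, (1,2):+1/OXX/O.X/.XO, (2,0):+1/OXX/O../XXO
[OXX/OX./.XO] end (terminal -1, O#4); searched O.X/.../.XO to 6

X winning at [O.X/.../.XO]: True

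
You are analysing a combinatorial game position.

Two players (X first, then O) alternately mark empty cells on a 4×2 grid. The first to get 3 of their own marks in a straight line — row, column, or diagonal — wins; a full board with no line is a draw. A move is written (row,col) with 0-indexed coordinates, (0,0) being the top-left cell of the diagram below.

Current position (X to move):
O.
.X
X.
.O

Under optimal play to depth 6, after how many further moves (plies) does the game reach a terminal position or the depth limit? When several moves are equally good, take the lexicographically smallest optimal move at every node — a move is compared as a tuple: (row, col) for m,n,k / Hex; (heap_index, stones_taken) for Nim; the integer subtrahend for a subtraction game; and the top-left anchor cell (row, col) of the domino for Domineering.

PV length from [O./.X/X./.O]: 4 plies

ply 1, X at O./.X/X./.O | (0,1)=+0→OX/.X/X./.O*; (1,0)=+0→O./XX/X./.O; (2,1)=+0→O./.X/XX/.O; (3,0)=+0→O./.X/X./XO
ply 2, O at OX/.X/X./.O | (1,0)=-1→OX/OX/X./.O; (2,1)=+0→OX/.X/XO/.O*; (3,0)=-1→OX/.X/X./OO
ply 3, X at OX/.X/XO/.O | (1,0)=+0→OX/XX/XO/.O*; (3,0)=+0→OX/.X/XO/XO
ply 4, O at OX/XX/XO/.O | (3,0)=+0→OX/XX/XO/OO*
ply 5: OX/XX/XO/OO is terminal +0 (X); from O./.X/X./.O depth 6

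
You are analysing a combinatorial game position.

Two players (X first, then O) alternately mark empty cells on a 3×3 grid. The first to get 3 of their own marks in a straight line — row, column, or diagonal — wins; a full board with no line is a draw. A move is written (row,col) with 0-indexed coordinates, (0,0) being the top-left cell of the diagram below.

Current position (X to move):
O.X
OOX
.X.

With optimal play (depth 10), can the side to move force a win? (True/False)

ply 1, X at O.X/OOX/.X. | (0,1)=-1→OXX/OOX/.X.; (2,0)=-1→O.X/OOX/XX.; (2,2)=+1→O.X/OOX/.XX*
ply 2: O.X/OOX/.XX is terminal -1 (O); from O.X/OOX/.X. depth 10

X winning at [O.X/OOX/.X.]: True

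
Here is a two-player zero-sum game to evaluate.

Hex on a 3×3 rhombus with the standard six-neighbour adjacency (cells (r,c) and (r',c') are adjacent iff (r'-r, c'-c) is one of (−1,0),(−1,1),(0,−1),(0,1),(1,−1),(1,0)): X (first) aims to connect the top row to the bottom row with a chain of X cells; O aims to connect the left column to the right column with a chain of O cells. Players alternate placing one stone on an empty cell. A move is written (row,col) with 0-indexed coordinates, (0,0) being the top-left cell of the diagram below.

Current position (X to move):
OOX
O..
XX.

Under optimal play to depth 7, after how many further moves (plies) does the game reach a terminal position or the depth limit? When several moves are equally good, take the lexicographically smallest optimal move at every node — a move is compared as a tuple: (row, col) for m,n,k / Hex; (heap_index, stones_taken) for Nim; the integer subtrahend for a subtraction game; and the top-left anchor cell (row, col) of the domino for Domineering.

ply 1, X at OOX/O../XX. | (1,1)=+1→OOX/OX./XX.*; (1,2)=+1→OOX/O.X/XX.; (2,2)=+1→OOX/O../XXX
ply 2: OOX/OX./XX. is terminal -1 (O); from OOX/O../XX. depth 7

PV length from [OOX/O../XX.]: 1 ply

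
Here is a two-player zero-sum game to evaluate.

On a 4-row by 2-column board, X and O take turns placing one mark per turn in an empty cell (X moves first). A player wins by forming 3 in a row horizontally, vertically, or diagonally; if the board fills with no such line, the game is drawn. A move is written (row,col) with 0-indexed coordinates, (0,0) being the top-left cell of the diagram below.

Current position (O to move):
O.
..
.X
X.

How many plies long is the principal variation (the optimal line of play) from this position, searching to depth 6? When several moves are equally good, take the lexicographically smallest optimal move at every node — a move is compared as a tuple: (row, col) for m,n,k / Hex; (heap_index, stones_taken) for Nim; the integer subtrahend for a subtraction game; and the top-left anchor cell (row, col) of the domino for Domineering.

p1 O@[O./../.X/X.]: (0,1)[OO/../.X/X.]+0* (1,0)[O./O./.X/X.]+0 (1,1)[O./.O/.X/X.]+0 (2,0)[O./../OX/X.]+0 (3,1)[O./../.X/XO]+0
p2 X@[OO/../.X/X.]: (1,0)[OO/X./.X/X.]+0* (1,1)[OO/.X/.X/X.]+0 (2,0)[OO/../XX/X.]+0 (3,1)[OO/../.X/XX]+0
p3 O@[OO/X./.X/X.]: (1,1)[OO/XO/.X/X.]-1 (2,0)[OO/X./OX/X.]+0* (3,1)[OO/X./.X/XO]-1
p4 X@[OO/X./OX/X.]: (1,1)[OO/XX/OX/X.]+0* (3,1)[OO/X./OX/XX]+0
p5 O@[OO/XX/OX/X.]: (3,1)[OO/XX/OX/XO]+0*
p6 X@[OO/XX/OX/XO] terminal +0; root [O./../.X/X.] d6

PV length from [O./../.X/X.]: 5 plies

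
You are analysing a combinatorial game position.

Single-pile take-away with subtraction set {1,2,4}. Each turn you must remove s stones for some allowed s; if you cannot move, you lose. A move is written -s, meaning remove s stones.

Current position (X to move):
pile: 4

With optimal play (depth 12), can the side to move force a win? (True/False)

[4] X move#1: -1:+1/3*, -2:-1/2, -4:+1/0
[3] O move#2: -1:-1/2*, -2:-1/1
[2] X move#3: -1:-1/1, -2:+1/0*
[0] end (terminal -1, O#4); searched 4 to 12

X winning at [4]: True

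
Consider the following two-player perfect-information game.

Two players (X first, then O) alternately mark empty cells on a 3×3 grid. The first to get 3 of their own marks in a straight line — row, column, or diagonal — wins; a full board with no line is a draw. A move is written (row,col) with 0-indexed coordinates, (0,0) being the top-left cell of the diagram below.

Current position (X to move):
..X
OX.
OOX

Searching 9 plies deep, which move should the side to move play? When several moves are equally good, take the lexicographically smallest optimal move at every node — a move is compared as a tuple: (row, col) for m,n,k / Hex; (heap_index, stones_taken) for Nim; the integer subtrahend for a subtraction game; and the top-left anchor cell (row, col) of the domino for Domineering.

[..X/OX./OOX] X move#1: (0,0):+1/X.X/OX./OOX*, (0,1):-1/.XX/OX./OOX, (1,2):+1/..X/OXX/OOX
[X.X/OX./OOX] end (terminal -1, O#2); searched ..X/OX./OOX to 9

X's best at [..X/OX./OOX]: (0,0)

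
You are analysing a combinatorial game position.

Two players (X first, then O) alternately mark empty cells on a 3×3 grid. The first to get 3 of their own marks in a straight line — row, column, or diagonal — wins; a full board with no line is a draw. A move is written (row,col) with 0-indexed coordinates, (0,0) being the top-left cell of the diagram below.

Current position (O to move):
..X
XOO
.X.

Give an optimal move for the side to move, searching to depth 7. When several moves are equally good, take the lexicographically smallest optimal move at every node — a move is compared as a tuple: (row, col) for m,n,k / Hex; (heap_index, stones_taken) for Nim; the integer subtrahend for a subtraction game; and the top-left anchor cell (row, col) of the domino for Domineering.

[..X/XOO/.X.] O move#1: (0,0):+0/O.X/XOO/.X.*, (0,1):-1/.OX/XOO/.X., (2,0):+0/..X/XOO/OX., (2,2):-1/..X/XOO/.XO
[O.X/XOO/.X.] X move#2: (0,1):-1/OXX/XOO/.X., (2,0):-1/O.X/XOO/XX., (2,2):+0/O.X/XOO/.XX*
[O.X/XOO/.XX] O move#3: (0,1):-1/OOX/XOO/.XX, (2,0):+0/O.X/XOO/OXX*
[O.X/XOO/OXX] X move#4: (0,1):+0/OXX/XOO/OXX*
[OXX/XOO/OXX] end (terminal +0, O#5); searched ..X/XOO/.X. to 7

O's best at [..X/XOO/.X.]: (0,0)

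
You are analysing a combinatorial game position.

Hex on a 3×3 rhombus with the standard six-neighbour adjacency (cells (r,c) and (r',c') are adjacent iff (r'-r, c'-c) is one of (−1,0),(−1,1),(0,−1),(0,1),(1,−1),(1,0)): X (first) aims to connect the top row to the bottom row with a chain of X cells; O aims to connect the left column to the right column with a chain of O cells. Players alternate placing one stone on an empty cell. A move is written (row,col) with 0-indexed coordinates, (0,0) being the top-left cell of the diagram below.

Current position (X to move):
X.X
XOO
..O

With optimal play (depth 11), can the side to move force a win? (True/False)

ply 1, X at X.X/XOO/..O | (0,1)=-1→XXX/XOO/..O; (2,0)=+1→X.X/XOO/X.O*; (2,1)=-1→X.X/XOO/.XO
ply 2: X.X/XOO/X.O is terminal -1 (O); from X.X/XOO/..O depth 11

X winning at [X.X/XOO/..O]: True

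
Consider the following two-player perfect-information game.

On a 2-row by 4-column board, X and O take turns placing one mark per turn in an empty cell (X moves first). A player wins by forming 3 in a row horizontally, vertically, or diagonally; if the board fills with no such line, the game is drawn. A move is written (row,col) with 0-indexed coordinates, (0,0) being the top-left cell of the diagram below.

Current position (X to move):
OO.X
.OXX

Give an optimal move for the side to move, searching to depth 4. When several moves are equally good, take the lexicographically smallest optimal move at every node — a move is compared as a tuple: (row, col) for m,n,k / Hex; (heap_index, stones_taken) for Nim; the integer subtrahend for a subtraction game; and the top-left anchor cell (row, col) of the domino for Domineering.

p1 X@[OO.X/.OXX]: (0,2)[OOXX/.OXX]+0* (1,0)[OO.X/XOXX]-1
p2 O@[OOXX/.OXX]: (1,0)[OOXX/OOXX]+0*
p3 X@[OOXX/OOXX] terminal +0; root [OO.X/.OXX] d4

X's best at [OO.X/.OXX]: (0,2)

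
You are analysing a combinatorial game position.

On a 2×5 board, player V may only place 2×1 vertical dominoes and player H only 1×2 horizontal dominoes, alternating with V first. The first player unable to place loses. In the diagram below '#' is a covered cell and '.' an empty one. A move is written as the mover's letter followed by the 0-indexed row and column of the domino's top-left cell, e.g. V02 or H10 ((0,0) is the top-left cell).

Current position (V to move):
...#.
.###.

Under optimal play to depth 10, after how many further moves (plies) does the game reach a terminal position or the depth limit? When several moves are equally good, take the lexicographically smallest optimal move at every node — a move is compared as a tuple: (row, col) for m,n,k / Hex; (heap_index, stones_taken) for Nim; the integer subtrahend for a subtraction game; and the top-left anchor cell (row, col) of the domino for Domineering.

[...#./.###.] V move#1: V00:+1/#..#./####.*, V04:-1/...##/.####
[#..#./####.] H move#2: H01:-1/####./####.*
[####./####.] V move#3: V04:+1/#####/#####*
[#####/#####] end (terminal -1, H#4); searched ...#./.###. to 10

PV length from [...#./.###.]: 3 plies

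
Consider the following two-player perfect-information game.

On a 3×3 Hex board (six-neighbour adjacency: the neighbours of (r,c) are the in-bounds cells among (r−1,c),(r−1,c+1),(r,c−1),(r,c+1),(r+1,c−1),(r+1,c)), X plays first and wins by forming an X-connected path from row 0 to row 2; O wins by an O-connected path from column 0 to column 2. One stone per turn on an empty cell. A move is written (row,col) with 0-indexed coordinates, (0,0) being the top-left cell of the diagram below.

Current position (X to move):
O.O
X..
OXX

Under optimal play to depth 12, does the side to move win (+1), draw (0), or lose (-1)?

value(O.O/X../OXX, X) = -1

ply 1, X at O.O/X../OXX | (0,1)=-1→OXO/X../OXX*; (1,1)=-1→O.O/XX./OXX; (1,2)=-1→O.O/X.X/OXX
ply 2, O at OXO/X../OXX | (1,1)=+1→OXO/XO./OXX*; (1,2)=-1→OXO/X.O/OXX
ply 3: OXO/XO./OXX is terminal -1 (X); from O.O/X../OXX depth 12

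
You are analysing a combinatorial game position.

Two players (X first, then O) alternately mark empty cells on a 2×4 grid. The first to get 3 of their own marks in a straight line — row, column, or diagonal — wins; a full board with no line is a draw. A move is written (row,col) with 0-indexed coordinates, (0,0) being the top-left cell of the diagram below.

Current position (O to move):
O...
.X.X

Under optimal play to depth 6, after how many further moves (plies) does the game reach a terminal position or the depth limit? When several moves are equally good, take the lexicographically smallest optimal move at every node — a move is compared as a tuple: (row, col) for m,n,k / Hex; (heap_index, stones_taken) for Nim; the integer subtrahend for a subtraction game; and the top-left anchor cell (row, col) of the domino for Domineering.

PV length from [O.../.X.X]: 5 plies

ply 1, O at O.../.X.X | (0,1)=-1→OO../.X.X; (0,2)=-1→O.O./.X.X; (0,3)=-1→O..O/.X.X; (1,0)=-1→O.../OX.X; (1,2)=+0→O.../.XOX*
ply 2, X at O.../.XOX | (0,1)=+0→OX../.XOX*; (0,2)=+0→O.X./.XOX; (0,3)=+0→O..X/.XOX; (1,0)=+0→O.../XXOX
ply 3, O at OX../.XOX | (0,2)=+0→OXO./.XOX*; (0,3)=+0→OX.O/.XOX; (1,0)=+0→OX../OXOX
ply 4, X at OXO./.XOX | (0,3)=+0→OXOX/.XOX*; (1,0)=+0→OXO./XXOX
ply 5, O at OXOX/.XOX | (1,0)=+0→OXOX/OXOX*
ply 6: OXOX/OXOX is terminal +0 (X); from O.../.X.X depth 6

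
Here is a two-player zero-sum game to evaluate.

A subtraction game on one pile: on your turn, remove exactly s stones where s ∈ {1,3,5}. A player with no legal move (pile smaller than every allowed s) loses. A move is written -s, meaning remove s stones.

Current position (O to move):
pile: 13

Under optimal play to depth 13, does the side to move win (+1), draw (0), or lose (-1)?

[13] O move#1: -1:+1/12*, -3:+1/10, -5:+1/8
[12] X move#2: -1:-1/11*, -3:-1/9, -5:-1/7
[11] O move#3: -1:+1/10*, -3:+1/8, -5:+1/6
[10] X move#4: -1:-1/9*, -3:-1/7, -5:-1/5
[9] O move#5: -1:+1/8*, -3:+1/6, -5:+1/4
[8] X move#6: -1:-1/7*, -3:-1/5, -5:-1/3
[7] O move#7: -1:+1/6*, -3:+1/4, -5:+1/2
[6] X move#8: -1:-1/5*, -3:-1/3, -5:-1/1
[5] O move#9: -1:+1/4*, -3:+1/2, -5:+1/0
[4] X move#10: -1:-1/3*, -3:-1/1
[3] O move#11: -1:+1/2*, -3:+1/0
[2] X move#12: -1:-1/1*
[1] O move#13: -1:+1/0*
[0] end (terminal -1, X#14); searched 13 to 13

value(13, O) = +1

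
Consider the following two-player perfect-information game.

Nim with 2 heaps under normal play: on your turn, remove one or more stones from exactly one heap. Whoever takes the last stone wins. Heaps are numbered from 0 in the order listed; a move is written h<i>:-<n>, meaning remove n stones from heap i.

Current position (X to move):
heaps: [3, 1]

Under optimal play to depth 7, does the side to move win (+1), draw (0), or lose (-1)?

ply 1, X at (3,1) | h0:-1=-1→(2,1); h0:-2=+1→(1,1)*; h0:-3=-1→(0,1); h1:-1=-1→(3,0)
ply 2, O at (1,1) | h0:-1=-1→(0,1)*; h1:-1=-1→(1,0)
ply 3, X at (0,1) | h1:-1=+1→(0,0)*
ply 4: (0,0) is terminal -1 (O); from (3,1) depth 7

value((3,1), X) = +1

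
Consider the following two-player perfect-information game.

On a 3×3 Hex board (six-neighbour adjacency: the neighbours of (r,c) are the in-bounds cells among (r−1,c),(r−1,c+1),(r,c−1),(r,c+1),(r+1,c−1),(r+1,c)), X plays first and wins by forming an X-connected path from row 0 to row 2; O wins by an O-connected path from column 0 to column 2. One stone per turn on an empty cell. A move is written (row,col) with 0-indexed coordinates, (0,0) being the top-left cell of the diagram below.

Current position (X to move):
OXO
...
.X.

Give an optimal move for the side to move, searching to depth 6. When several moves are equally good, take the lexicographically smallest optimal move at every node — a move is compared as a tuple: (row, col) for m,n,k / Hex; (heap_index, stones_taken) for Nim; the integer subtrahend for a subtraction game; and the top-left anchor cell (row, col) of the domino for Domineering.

X's best at [OXO/.../.X.]: (1,0)

p1 X@[OXO/.../.X.]: (1,0)[OXO/X../.X.]+1* (1,1)[OXO/.X./.X.]+1 (1,2)[OXO/..X/.X.]-1 (2,0)[OXO/.../XX.]+1 (2,2)[OXO/.../.XX]-1
p2 O@[OXO/X../.X.]: (1,1)[OXO/XO./.X.]-1* (1,2)[OXO/X.O/.X.]-1 (2,0)[OXO/X../OX.]-1 (2,2)[OXO/X../.XO]-1
p3 X@[OXO/XO./.X.]: (1,2)[OXO/XOX/.X.]-1 (2,0)[OXO/XO./XX.]+1* (2,2)[OXO/XO./.XX]-1
p4 O@[OXO/XO./XX.] terminal -1; root [OXO/.../.X.] d6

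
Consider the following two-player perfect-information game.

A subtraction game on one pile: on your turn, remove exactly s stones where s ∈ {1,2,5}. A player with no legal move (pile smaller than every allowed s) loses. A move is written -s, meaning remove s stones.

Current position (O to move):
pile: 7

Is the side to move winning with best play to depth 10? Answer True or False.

O winning at [7]: True

[7] O move#1: -1:+1/6*, -2:-1/5, -5:-1/2
[6] X move#2: -1:-1/5*, -2:-1/4, -5:-1/1
[5] O move#3: -1:-1/4, -2:+1/3*, -5:+1/0
[3] X move#4: -1:-1/2*, -2:-1/1
[2] O move#5: -1:-1/1, -2:+1/0*
[0] end (terminal -1, X#6); searched 7 to 10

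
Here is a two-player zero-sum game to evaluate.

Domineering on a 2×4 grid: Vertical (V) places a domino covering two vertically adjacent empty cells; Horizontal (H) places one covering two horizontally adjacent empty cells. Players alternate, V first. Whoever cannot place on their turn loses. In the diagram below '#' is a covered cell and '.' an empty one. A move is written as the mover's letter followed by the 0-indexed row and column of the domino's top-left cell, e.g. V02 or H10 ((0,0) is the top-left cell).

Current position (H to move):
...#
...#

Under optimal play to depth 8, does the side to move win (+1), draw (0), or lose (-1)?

[...#/...#] H move#1: H00:+1/##.#/...#*, H01:+1/.###/...#, H10:+1/...#/##.#, H11:+1/...#/.###
[##.#/...#] V move#2: V02:-1/####/..##*
[####/..##] H move#3: H10:+1/####/####*
[####/####] end (terminal -1, V#4); searched ...#/...# to 8

value(...#/...#, H) = +1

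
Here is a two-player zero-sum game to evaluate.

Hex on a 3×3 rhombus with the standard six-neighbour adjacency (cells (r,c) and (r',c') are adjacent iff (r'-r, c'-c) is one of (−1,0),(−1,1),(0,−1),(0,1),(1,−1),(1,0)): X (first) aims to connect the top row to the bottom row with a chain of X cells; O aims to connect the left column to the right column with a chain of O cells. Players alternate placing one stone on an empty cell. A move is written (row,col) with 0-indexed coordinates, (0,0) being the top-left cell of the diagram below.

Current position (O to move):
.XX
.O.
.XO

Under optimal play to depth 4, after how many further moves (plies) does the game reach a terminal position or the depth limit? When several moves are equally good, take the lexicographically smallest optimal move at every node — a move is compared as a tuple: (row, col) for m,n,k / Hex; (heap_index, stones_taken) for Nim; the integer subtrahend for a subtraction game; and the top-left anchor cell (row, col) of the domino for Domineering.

p1 O@[.XX/.O./.XO]: (0,0)[OXX/.O./.XO]-1 (1,0)[.XX/OO./.XO]-1 (1,2)[.XX/.OO/.XO]+1* (2,0)[.XX/.O./OXO]-1
p2 X@[.XX/.OO/.XO]: (0,0)[XXX/.OO/.XO]-1* (1,0)[.XX/XOO/.XO]-1 (2,0)[.XX/.OO/XXO]-1
p3 O@[XXX/.OO/.XO]: (1,0)[XXX/OOO/.XO]+1* (2,0)[XXX/.OO/OXO]+1
p4 X@[XXX/OOO/.XO] terminal -1; root [.XX/.O./.XO] d4

PV length from [.XX/.O./.XO]: 3 plies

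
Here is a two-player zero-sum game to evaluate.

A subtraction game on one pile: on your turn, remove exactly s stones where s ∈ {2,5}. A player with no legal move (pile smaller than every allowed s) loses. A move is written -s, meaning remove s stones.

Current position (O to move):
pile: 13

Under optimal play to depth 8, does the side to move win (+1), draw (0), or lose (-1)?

ply 1, O at 13 | -2=+1→11*; -5=+1→8
ply 2, X at 11 | -2=-1→9*; -5=-1→6
ply 3, O at 9 | -2=+1→7*; -5=+1→4
ply 4, X at 7 | -2=-1→5*; -5=-1→2
ply 5, O at 5 | -2=-1→3; -5=+1→0*
ply 6: 0 is terminal -1 (X); from 13 depth 8

value(13, O) = +1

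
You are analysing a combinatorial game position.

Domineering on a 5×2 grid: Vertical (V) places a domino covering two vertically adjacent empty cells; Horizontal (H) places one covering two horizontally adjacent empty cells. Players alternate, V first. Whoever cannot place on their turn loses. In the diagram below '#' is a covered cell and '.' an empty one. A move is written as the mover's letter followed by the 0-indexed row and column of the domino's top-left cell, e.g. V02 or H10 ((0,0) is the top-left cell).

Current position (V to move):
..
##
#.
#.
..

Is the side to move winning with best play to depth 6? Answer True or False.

V winning at [../##/#./#./..]: False

[../##/#./#./..] V move#1: V21:-1/../##/##/##/..*, V31:-1/../##/#./##/.#
[../##/##/##/..] H move#2: H00:+1/##/##/##/##/..*, H40:+1/../##/##/##/##
[##/##/##/##/..] end (terminal -1, V#3); searched ../##/#./#./.. to 6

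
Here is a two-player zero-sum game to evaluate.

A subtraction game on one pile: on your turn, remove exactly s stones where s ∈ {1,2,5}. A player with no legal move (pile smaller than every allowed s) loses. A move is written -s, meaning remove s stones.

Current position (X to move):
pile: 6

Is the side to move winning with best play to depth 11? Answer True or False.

X winning at [6]: False

p1 X@[6]: -1[5]-1* -2[4]-1 -5[1]-1
p2 O@[5]: -1[4]-1 -2[3]+1* -5[0]+1
p3 X@[3]: -1[2]-1* -2[1]-1
p4 O@[2]: -1[1]-1 -2[0]+1*
p5 X@[0] terminal -1; root [6] d11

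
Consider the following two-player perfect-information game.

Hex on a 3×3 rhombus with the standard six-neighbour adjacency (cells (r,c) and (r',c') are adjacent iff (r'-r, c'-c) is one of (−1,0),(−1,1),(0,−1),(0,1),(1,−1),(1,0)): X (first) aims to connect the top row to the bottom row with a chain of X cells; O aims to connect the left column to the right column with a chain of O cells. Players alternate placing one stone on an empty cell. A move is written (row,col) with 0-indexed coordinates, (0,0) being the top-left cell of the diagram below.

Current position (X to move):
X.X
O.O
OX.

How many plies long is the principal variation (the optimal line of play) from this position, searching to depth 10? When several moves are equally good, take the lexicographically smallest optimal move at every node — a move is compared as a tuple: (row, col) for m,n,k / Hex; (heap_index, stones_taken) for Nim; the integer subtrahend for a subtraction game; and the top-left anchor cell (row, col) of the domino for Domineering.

PV length from [X.X/O.O/OX.]: 1 ply

p1 X@[X.X/O.O/OX.]: (0,1)[XXX/O.O/OX.]-1 (1,1)[X.X/OXO/OX.]+1* (2,2)[X.X/O.O/OXX]-1
p2 O@[X.X/OXO/OX.] terminal -1; root [X.X/O.O/OX.] d10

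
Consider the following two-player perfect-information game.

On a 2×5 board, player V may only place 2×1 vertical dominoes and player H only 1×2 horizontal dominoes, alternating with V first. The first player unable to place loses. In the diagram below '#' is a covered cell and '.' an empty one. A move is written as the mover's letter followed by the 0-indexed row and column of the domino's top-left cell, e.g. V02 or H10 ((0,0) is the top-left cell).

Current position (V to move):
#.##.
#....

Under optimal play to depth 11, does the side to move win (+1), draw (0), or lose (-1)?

value(#.##./#...., V) = -1

ply 1, V at #.##./#.... | V01=-1→####./##...*; V04=-1→#.###/#...#
ply 2, H at ####./##... | H12=-1→####./####.; H13=+1→####./##.##*
ply 3: ####./##.## is terminal -1 (V); from #.##./#.... depth 11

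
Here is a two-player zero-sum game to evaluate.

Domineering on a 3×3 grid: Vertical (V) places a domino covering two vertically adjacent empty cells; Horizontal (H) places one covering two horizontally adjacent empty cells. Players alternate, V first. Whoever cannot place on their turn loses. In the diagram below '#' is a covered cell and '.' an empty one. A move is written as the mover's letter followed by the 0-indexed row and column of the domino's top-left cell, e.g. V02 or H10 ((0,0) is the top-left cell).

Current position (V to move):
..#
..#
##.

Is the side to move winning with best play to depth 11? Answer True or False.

V winning at [..#/..#/##.]: True

ply 1, V at ..#/..#/##. | V00=+1→#.#/#.#/##.*; V01=+1→.##/.##/##.
ply 2: #.#/#.#/##. is terminal -1 (H); from ..#/..#/##. depth 11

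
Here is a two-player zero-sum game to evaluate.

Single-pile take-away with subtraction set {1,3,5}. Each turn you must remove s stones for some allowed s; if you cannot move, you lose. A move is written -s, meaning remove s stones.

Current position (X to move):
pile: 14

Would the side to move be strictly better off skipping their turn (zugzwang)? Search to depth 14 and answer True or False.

p1 X@[14]: -1[13]-1* -3[11]-1 -5[9]-1
p2 O@[13]: -1[12]+1* -3[10]+1 -5[8]+1
p3 X@[12]: -1[11]-1* -3[9]-1 -5[7]-1
p4 O@[11]: -1[10]+1* -3[8]+1 -5[6]+1
p5 X@[10]: -1[9]-1* -3[7]-1 -5[5]-1
p6 O@[9]: -1[8]+1* -3[6]+1 -5[4]+1
p7 X@[8]: -1[7]-1* -3[5]-1 -5[3]-1
p8 O@[7]: -1[6]+1* -3[4]+1 -5[2]+1
p9 X@[6]: -1[5]-1* -3[3]-1 -5[1]-1
p10 O@[5]: -1[4]+1* -3[2]+1 -5[0]+1
p11 X@[4]: -1[3]-1* -3[1]-1
p12 O@[3]: -1[2]+1* -3[0]+1
p13 X@[2]: -1[1]-1*
p14 O@[1]: -1[0]+1*
p15 X@[0] terminal -1; root [14] d14
if X skipped the turn, O would face:
~ p1 O@[14]: -1[13]-1* -3[11]-1 -5[9]-1
~ p2 X@[13]: -1[12]+1* -3[10]+1 -5[8]+1
~ p3 O@[12]: -1[11]-1* -3[9]-1 -5[7]-1
~ p4 X@[11]: -1[10]+1* -3[8]+1 -5[6]+1
~ p5 O@[10]: -1[9]-1* -3[7]-1 -5[5]-1
~ p6 X@[9]: -1[8]+1* -3[6]+1 -5[4]+1
~ p7 O@[8]: -1[7]-1* -3[5]-1 -5[3]-1
~ p8 X@[7]: -1[6]+1* -3[4]+1 -5[2]+1
~ p9 O@[6]: -1[5]-1* -3[3]-1 -5[1]-1
~ p10 X@[5]: -1[4]+1* -3[2]+1 -5[0]+1
~ p11 O@[4]: -1[3]-1* -3[1]-1
~ p12 X@[3]: -1[2]+1* -3[0]+1
~ p13 O@[2]: -1[1]-1*
~ p14 X@[1]: -1[0]+1*
~ p15 O@[0] terminal -1; root [14] d14
compare (X): move=-1 vs pass=+1

zugzwang(14, X) = True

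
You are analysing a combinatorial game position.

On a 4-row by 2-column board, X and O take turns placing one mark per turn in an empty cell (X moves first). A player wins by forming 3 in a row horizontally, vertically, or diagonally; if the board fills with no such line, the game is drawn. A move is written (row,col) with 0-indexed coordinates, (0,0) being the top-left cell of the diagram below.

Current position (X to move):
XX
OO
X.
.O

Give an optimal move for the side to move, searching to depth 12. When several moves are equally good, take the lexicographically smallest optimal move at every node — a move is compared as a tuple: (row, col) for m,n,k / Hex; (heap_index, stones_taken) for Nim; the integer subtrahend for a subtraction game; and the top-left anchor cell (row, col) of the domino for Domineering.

X's best at [XX/OO/X./.O]: (2,1)

[XX/OO/X./.O] X move#1: (2,1):+0/XX/OO/XX/.O*, (3,0):-1/XX/OO/X./XO
[XX/OO/XX/.O] O move#2: (3,0):+0/XX/OO/XX/OO*
[XX/OO/XX/OO] end (terminal +0, X#3); searched XX/OO/X./.O to 12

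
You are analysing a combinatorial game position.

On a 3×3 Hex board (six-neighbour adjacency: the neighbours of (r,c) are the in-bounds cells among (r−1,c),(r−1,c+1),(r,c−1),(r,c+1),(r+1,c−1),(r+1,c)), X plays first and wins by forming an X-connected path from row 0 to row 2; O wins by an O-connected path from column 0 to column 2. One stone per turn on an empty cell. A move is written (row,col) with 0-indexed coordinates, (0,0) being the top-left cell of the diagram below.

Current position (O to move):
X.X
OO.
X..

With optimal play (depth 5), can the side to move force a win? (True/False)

O winning at [X.X/OO./X..]: True

p1 O@[X.X/OO./X..]: (0,1)[XOX/OO./X..]-1 (1,2)[X.X/OOO/X..]+1* (2,1)[X.X/OO./XO.]+1 (2,2)[X.X/OO./X.O]+1
p2 X@[X.X/OOO/X..] terminal -1; root [X.X/OO./X..] d5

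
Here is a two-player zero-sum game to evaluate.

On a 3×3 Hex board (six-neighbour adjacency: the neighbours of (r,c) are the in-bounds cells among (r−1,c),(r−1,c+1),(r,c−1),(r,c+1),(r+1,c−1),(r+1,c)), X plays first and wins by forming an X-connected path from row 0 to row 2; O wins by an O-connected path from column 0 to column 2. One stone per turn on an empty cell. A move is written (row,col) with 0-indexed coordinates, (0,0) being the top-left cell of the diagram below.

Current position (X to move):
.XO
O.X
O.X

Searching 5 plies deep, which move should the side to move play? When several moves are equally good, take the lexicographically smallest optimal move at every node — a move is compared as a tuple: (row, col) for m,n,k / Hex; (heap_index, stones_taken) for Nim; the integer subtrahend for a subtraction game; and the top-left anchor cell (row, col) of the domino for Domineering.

p1 X@[.XO/O.X/O.X]: (0,0)[XXO/O.X/O.X]-1 (1,1)[.XO/OXX/O.X]+1* (2,1)[.XO/O.X/OXX]-1
p2 O@[.XO/OXX/O.X] terminal -1; root [.XO/O.X/O.X] d5

X's best at [.XO/O.X/O.X]: (1,1)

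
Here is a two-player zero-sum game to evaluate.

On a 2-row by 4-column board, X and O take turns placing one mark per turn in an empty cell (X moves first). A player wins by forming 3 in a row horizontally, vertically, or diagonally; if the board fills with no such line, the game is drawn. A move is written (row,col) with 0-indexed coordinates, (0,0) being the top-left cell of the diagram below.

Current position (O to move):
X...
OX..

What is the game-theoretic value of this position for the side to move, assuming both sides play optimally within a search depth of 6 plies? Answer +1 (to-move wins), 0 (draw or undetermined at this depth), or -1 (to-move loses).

[X.../OX..] O move#1: (0,1):+0/XO../OX..*, (0,2):+0/X.O./OX.., (0,3):+0/X..O/OX.., (1,2):+0/X.../OXO., (1,3):+0/X.../OX.O
[XO../OX..] X move#2: (0,2):+0/XOX./OX..*, (0,3):+0/XO.X/OX.., (1,2):+0/XO../OXX., (1,3):+0/XO../OX.X
[XOX./OX..] O move#3: (0,3):+0/XOXO/OX..*, (1,2):+0/XOX./OXO., (1,3):+0/XOX./OX.O
[XOXO/OX..] X move#4: (1,2):+0/XOXO/OXX.*, (1,3):+0/XOXO/OX.X
[XOXO/OXX.] O move#5: (1,3):+0/XOXO/OXXO*
[XOXO/OXXO] end (terminal +0, X#6); searched X.../OX.. to 6

value(X.../OX.., O) = 0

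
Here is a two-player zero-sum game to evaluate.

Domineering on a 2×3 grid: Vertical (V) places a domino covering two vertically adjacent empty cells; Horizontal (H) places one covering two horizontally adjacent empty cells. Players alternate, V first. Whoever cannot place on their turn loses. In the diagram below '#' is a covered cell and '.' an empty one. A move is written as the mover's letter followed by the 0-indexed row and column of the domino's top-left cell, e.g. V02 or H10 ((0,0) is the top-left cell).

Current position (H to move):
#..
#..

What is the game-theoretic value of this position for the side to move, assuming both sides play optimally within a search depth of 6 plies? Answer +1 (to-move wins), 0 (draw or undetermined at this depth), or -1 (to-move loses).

value(#../#.., H) = +1

ply 1, H at #../#.. | H01=+1→###/#..*; H11=+1→#../###
ply 2: ###/#.. is terminal -1 (V); from #../#.. depth 6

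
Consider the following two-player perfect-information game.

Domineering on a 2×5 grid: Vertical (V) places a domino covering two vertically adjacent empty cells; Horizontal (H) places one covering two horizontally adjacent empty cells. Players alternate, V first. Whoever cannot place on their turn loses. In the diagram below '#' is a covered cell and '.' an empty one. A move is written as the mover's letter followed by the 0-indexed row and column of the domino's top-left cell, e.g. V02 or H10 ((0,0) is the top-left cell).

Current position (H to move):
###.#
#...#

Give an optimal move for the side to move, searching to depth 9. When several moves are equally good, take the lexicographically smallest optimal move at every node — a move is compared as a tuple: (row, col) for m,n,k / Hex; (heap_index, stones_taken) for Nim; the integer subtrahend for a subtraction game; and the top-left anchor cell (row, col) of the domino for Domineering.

p1 H@[###.#/#...#]: H11[###.#/###.#]-1 H12[###.#/#.###]+1*
p2 V@[###.#/#.###] terminal -1; root [###.#/#...#] d9

H's best at [###.#/#...#]: H12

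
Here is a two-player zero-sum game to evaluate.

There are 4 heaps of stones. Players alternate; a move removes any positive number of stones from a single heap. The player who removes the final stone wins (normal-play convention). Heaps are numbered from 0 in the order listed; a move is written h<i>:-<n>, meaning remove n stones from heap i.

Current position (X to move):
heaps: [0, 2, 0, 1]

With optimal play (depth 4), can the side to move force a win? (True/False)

X winning at [(0,2,0,1)]: True

[(0,2,0,1)] X move#1: h1:-1:+1/(0,1,0,1)*, h1:-2:-1/(0,0,0,1), h3:-1:-1/(0,2,0,0)
[(0,1,0,1)] O move#2: h1:-1:-1/(0,0,0,1)*, h3:-1:-1/(0,1,0,0)
[(0,0,0,1)] X move#3: h3:-1:+1/(0,0,0,0)*
[(0,0,0,0)] end (terminal -1, O#4); searched (0,2,0,1) to 4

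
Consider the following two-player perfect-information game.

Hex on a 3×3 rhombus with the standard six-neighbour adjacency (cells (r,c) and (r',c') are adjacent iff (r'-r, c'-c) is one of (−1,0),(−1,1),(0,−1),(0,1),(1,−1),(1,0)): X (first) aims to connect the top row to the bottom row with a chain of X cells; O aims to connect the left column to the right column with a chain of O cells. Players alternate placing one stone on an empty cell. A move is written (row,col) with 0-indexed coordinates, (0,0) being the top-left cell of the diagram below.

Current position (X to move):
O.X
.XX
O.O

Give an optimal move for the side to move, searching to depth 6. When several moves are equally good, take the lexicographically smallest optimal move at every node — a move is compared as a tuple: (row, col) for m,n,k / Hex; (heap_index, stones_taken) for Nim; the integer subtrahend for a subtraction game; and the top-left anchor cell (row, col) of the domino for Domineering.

X's best at [O.X/.XX/O.O]: (2,1)

[O.X/.XX/O.O] X move#1: (0,1):-1/OXX/.XX/O.O, (1,0):-1/O.X/XXX/O.O, (2,1):+1/O.X/.XX/OXO*
[O.X/.XX/OXO] end (terminal -1, O#2); searched O.X/.XX/O.O to 6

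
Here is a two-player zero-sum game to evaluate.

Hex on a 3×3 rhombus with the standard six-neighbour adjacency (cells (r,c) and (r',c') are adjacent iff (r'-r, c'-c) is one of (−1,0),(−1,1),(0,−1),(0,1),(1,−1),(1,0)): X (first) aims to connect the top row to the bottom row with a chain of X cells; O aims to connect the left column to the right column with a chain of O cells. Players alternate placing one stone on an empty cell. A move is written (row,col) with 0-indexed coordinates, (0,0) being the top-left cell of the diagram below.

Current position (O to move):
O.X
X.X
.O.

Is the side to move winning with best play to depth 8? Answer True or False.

[O.X/X.X/.O.] O move#1: (0,1):-1/OOX/X.X/.O.*, (1,1):-1/O.X/XOX/.O., (2,0):-1/O.X/X.X/OO., (2,2):-1/O.X/X.X/.OO
[OOX/X.X/.O.] X move#2: (1,1):+1/OOX/XXX/.O.*, (2,0):+1/OOX/X.X/XO., (2,2):+1/OOX/X.X/.OX
[OOX/XXX/.O.] O move#3: (2,0):-1/OOX/XXX/OO.*, (2,2):-1/OOX/XXX/.OO
[OOX/XXX/OO.] X move#4: (2,2):+1/OOX/XXX/OOX*
[OOX/XXX/OOX] end (terminal -1, O#5); searched O.X/X.X/.O. to 8

O winning at [O.X/X.X/.O.]: False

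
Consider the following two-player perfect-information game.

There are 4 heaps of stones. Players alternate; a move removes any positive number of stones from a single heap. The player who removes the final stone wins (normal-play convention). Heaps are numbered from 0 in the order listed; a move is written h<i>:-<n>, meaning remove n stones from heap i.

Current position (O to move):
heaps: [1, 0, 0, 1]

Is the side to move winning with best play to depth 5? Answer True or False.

O winning at [(1,0,0,1)]: False

p1 O@[(1,0,0,1)]: h0:-1[(0,0,0,1)]-1* h3:-1[(1,0,0,0)]-1
p2 X@[(0,0,0,1)]: h3:-1[(0,0,0,0)]+1*
p3 O@[(0,0,0,0)] terminal -1; root [(1,0,0,1)] d5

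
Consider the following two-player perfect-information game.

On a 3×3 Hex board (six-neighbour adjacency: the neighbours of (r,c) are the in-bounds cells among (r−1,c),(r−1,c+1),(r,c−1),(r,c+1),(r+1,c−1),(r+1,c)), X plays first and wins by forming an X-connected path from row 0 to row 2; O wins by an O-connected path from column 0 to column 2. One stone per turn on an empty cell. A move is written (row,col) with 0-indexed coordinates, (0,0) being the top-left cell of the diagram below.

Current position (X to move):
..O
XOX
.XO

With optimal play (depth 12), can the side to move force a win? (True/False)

ply 1, X at ..O/XOX/.XO | (0,0)=-1→X.O/XOX/.XO; (0,1)=-1→.XO/XOX/.XO; (2,0)=+1→..O/XOX/XXO*
ply 2, O at ..O/XOX/XXO | (0,0)=-1→O.O/XOX/XXO*; (0,1)=-1→.OO/XOX/XXO
ply 3, X at O.O/XOX/XXO | (0,1)=+1→OXO/XOX/XXO*
ply 4: OXO/XOX/XXO is terminal -1 (O); from ..O/XOX/.XO depth 12

X winning at [..O/XOX/.XO]: True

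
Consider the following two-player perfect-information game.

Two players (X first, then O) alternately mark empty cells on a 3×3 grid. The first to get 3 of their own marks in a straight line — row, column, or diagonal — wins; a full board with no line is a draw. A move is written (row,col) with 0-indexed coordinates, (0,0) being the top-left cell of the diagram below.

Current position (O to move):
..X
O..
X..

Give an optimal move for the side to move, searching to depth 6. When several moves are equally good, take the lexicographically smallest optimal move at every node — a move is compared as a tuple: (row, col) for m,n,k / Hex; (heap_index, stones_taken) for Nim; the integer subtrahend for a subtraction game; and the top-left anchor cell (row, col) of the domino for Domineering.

ply 1, O at ..X/O../X.. | (0,0)=-1→O.X/O../X..; (0,1)=-1→.OX/O../X..; (1,1)=+0→..X/OO./X..*; (1,2)=-1→..X/O.O/X..; (2,1)=-1→..X/O../XO.; (2,2)=-1→..X/O../X.O
ply 2, X at ..X/OO./X.. | (0,0)=-1→X.X/OO./X..; (0,1)=-1→.XX/OO./X..; (1,2)=+0→..X/OOX/X..*; (2,1)=-1→..X/OO./XX.; (2,2)=-1→..X/OO./X.X
ply 3, O at ..X/OOX/X.. | (0,0)=-1→O.X/OOX/X..; (0,1)=-1→.OX/OOX/X..; (2,1)=-1→..X/OOX/XO.; (2,2)=+0→..X/OOX/X.O*
ply 4, X at ..X/OOX/X.O | (0,0)=+0→X.X/OOX/X.O*; (0,1)=-1→.XX/OOX/X.O; (2,1)=-1→..X/OOX/XXO
ply 5, O at X.X/OOX/X.O | (0,1)=+0→XOX/OOX/X.O*; (2,1)=-1→X.X/OOX/XOO
ply 6, X at XOX/OOX/X.O | (2,1)=+0→XOX/OOX/XXO*
ply 7: XOX/OOX/XXO is terminal +0 (O); from ..X/O../X.. depth 6

O's best at [..X/O../X..]: (1,1)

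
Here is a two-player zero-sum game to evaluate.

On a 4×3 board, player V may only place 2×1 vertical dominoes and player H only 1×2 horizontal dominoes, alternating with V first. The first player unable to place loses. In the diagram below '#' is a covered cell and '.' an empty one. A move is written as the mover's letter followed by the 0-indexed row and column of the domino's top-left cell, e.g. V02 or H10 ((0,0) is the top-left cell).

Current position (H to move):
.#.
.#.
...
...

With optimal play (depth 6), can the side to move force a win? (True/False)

ply 1, H at .#./.#./.../... | H20=-1→.#./.#./##./...*; H21=-1→.#./.#./.##/...; H30=-1→.#./.#./.../##.; H31=-1→.#./.#./.../.##
ply 2, V at .#./.#./##./... | V00=+1→##./##./##./...*; V02=+1→.##/.##/##./...; V12=+1→.#./.##/###/...; V22=+1→.#./.#./###/..#
ply 3, H at ##./##./##./... | H30=-1→##./##./##./##.*; H31=-1→##./##./##./.##
ply 4, V at ##./##./##./##. | V02=+1→###/###/##./##.*; V12=+1→##./###/###/##.; V22=+1→##./##./###/###
ply 5: ###/###/##./##. is terminal -1 (H); from .#./.#./.../... depth 6

H winning at [.#./.#./.../...]: False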